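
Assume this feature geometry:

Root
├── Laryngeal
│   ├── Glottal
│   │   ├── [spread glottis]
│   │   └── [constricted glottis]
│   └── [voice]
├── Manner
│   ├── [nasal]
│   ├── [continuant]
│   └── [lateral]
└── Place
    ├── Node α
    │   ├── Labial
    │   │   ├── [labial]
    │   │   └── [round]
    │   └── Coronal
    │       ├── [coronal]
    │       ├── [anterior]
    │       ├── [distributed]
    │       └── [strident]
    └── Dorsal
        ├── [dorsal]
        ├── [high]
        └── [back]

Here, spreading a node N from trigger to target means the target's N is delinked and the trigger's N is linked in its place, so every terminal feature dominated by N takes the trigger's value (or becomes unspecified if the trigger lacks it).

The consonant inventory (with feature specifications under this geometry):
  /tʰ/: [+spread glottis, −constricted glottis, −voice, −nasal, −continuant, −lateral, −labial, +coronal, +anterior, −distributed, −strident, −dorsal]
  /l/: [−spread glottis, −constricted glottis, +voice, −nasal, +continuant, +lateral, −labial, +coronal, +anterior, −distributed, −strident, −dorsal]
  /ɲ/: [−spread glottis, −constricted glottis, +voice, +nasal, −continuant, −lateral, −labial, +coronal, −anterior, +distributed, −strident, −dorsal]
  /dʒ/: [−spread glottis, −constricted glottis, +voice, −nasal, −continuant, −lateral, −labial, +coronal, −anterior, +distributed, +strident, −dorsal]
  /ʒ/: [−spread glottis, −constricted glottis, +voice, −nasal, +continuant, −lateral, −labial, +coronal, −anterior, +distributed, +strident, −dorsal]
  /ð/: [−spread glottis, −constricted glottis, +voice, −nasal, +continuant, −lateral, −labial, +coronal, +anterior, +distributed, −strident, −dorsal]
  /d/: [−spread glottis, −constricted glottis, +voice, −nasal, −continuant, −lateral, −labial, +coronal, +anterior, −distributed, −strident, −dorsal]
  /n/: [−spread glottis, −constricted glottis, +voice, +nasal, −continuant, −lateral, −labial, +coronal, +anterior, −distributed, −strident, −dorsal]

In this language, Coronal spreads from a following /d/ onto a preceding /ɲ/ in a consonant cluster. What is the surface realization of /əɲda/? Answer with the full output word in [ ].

[ənda]

Terminals under Coronal in this geometry: [coronal], [anterior], [distributed], [strident].
After delinking /ɲ/'s Coronal and linking /d/'s, the affected terminals become [+coronal], [+anterior], [−distributed], [−strident]; [spread glottis], [constricted glottis], [voice], … (outside Coronal) are retained from /ɲ/.
The resulting bundle matches /n/ in the inventory; substituting it for /ɲ/ gives [ənda].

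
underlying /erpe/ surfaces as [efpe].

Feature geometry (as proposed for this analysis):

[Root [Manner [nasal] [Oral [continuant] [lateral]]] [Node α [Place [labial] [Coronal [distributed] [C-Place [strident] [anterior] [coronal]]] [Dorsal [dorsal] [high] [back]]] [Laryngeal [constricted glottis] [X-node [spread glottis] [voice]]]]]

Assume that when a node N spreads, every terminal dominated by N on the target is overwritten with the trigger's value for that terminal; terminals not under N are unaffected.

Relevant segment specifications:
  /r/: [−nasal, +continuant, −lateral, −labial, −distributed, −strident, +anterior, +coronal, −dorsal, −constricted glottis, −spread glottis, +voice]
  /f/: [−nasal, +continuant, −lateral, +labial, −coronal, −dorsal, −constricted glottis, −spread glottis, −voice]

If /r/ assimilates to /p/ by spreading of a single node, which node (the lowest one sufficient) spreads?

Node α

Feature comparison: [voice], [labial], [coronal], [anterior], [distributed], [strident] differ between /r/ and [f]; the remaining terminals match.
The smallest constituent containing every changed terminal is Node α — each of its daughters lacks at least one of the affected features.
If Node α spreads, every terminal under it takes /p/'s value, producing [f] as observed.
Since [continuant] is preserved even though /p/ disagrees there, no node above Node α spread.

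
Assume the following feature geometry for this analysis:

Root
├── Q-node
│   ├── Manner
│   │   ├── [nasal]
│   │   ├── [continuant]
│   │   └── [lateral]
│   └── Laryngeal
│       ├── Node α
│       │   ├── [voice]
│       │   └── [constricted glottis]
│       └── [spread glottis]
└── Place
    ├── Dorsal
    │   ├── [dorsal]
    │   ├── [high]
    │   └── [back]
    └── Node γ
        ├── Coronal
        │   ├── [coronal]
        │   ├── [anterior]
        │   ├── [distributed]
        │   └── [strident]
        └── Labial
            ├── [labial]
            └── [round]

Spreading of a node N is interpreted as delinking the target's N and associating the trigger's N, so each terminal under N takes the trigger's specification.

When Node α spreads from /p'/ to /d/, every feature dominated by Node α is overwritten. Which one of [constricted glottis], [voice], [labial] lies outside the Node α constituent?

Under this geometry, Node α contains [voice], [constricted glottis].
Of the listed options, [voice], [constricted glottis] are among these and would be overwritten by spreading Node α.
[labial] is not within the Node α subtree (it hangs from Labial), so /d/'s [labial] value survives.

[labial]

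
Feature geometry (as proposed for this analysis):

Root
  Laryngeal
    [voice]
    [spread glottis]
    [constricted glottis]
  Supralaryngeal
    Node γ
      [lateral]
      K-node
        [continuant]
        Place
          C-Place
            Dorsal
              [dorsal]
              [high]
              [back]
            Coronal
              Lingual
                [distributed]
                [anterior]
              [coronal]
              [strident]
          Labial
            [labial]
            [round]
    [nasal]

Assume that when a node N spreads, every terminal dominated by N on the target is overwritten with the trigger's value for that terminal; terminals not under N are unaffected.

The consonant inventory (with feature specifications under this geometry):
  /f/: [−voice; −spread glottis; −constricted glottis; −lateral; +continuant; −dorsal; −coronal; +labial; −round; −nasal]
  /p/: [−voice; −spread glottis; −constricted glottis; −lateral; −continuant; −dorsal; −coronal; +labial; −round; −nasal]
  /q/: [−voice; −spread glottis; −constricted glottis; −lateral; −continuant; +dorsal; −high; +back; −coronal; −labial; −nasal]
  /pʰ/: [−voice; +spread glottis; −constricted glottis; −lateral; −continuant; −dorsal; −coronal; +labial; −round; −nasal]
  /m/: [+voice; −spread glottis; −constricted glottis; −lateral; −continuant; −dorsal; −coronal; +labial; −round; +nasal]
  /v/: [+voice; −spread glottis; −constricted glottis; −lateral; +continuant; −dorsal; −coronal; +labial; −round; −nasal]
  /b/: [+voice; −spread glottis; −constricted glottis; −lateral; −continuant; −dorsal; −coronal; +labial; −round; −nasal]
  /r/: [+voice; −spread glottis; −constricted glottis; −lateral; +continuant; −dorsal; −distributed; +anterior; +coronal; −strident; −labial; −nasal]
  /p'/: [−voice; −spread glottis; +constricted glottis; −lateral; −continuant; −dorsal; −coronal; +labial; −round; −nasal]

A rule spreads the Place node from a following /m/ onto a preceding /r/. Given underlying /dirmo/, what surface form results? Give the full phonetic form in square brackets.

The Place node dominates the terminals [dorsal], [high], [back], [distributed], [anterior], [coronal], [strident], [labial], [round].
Spreading Place from /m/ onto /r/ replaces those values with /m/'s: [−dorsal], [−coronal], [+labial], [−round]. Features outside Place ([voice], [spread glottis], [constricted glottis], …) stay as in /r/.
This feature bundle is that of [v], so /dirmo/ surfaces as [divmo].

[divmo]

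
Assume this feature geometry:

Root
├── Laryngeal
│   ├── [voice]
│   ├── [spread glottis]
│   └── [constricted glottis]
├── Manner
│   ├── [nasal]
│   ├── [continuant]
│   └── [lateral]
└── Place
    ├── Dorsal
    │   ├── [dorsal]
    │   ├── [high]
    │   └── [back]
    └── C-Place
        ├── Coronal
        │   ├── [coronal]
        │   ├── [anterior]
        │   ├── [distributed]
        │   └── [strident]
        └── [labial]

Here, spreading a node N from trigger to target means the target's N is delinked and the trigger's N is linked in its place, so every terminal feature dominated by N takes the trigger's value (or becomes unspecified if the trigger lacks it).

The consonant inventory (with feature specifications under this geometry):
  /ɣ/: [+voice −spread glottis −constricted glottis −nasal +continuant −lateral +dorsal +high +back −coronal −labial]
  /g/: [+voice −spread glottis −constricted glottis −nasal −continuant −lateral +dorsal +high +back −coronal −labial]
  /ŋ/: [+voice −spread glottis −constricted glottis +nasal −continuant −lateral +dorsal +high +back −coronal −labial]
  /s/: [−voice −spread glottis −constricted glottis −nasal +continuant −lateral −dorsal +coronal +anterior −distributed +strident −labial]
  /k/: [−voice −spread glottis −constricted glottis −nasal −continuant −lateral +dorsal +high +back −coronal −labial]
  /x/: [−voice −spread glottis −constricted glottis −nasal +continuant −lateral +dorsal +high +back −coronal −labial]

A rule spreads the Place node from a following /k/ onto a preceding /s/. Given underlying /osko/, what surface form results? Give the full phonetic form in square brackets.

[oxko]

Place immediately or transitively dominates [dorsal], [high], [back], [coronal], [anterior], [distributed], [strident], [labial].
Spreading Place from /k/ onto /s/ replaces those values with /k/'s: [+dorsal], [+high], [+back], [−coronal], [−labial]. Features outside Place ([voice], [spread glottis], [constricted glottis], …) stay as in /s/.
The resulting bundle matches /x/ in the inventory; substituting it for /s/ gives [oxko].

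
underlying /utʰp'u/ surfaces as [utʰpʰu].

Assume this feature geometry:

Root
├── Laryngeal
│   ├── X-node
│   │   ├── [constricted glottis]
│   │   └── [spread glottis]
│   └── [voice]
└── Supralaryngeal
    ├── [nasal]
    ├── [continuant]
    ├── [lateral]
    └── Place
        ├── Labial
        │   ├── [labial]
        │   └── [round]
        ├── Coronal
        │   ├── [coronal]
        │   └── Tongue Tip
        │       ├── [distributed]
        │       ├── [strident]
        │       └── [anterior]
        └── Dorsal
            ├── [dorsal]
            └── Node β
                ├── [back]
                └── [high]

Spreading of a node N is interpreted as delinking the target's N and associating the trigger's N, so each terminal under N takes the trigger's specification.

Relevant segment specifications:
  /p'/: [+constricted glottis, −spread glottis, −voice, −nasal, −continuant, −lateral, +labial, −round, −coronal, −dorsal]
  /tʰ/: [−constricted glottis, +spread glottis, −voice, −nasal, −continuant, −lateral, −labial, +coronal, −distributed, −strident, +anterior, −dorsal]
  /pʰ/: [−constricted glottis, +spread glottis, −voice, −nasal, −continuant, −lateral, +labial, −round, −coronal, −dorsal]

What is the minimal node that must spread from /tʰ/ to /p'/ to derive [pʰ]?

X-node

Feature comparison: [spread glottis], [constricted glottis] differ between /p'/ and [pʰ]; the remaining terminals match.
The smallest constituent containing every changed terminal is X-node — each of its daughters lacks at least one of the affected features.
Delinking /p'/'s X-node and associating /tʰ/'s X-node gives precisely the feature bundle of [pʰ].
[coronal], [labial] stay as in /p'/ although /tʰ/ differs there, so no node dominating them spread; among the remaining candidates X-node is the lowest that derives the output.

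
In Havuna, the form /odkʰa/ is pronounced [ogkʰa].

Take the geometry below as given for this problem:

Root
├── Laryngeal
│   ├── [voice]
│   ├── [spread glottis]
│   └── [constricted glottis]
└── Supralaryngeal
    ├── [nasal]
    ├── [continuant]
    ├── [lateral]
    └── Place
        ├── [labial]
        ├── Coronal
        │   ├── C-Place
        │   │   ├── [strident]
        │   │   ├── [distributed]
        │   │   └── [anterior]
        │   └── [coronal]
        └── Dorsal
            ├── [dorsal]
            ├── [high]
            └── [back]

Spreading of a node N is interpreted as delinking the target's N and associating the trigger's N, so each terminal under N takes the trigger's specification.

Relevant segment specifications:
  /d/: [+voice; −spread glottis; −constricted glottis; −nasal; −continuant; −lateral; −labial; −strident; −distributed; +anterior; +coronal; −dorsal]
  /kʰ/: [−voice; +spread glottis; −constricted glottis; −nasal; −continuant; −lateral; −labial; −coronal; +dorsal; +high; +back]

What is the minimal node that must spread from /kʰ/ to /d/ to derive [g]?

Feature comparison: [coronal], [anterior], [distributed], [strident], [dorsal], [high], [back] differ between /d/ and [g]; the remaining terminals match.
These terminals are all dominated by Place, and no proper subconstituent of Place covers them all; Place is their lowest common ancestor.
Delinking /d/'s Place and associating /kʰ/'s Place gives precisely the feature bundle of [g].
Features on which the two segments disagree outside Place, such as [spread glottis], [voice], are unchanged — nothing dominating them spread, and Place is the minimal sufficient constituent.

Place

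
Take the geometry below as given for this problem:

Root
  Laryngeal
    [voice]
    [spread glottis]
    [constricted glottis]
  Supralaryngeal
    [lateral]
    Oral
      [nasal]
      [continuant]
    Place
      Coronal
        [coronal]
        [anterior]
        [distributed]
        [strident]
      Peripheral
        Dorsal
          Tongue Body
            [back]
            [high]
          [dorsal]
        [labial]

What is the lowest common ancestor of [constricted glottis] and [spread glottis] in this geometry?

[constricted glottis]: Root > Laryngeal > [constricted glottis].
[spread glottis]: Root > Laryngeal > [spread glottis].
The lowest node appearing on every path is Laryngeal; each proper daughter of Laryngeal fails to dominate at least one of the listed features.

Laryngeal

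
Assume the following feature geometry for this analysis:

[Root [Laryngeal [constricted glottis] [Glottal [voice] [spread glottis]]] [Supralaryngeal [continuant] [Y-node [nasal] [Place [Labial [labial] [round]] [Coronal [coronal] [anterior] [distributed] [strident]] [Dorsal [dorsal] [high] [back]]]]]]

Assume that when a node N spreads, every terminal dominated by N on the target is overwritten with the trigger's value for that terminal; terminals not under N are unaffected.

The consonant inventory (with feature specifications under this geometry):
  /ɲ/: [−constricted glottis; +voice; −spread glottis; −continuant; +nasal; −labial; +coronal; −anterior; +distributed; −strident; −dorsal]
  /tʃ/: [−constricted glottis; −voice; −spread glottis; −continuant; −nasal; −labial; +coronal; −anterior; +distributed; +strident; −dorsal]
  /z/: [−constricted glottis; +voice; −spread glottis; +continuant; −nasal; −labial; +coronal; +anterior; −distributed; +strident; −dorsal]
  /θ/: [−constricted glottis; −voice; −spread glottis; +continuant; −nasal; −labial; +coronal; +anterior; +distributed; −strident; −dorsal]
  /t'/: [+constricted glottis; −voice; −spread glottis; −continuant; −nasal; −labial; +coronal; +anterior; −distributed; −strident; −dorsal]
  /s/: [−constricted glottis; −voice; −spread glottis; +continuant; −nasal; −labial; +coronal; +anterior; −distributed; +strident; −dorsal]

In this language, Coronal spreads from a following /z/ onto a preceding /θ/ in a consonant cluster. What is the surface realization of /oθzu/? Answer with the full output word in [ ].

The Coronal node dominates the terminals [coronal], [anterior], [distributed], [strident].
Spreading Coronal from /z/ onto /θ/ replaces those values with /z/'s: [+coronal], [+anterior], [−distributed], [+strident]. Features outside Coronal ([constricted glottis], [voice], [spread glottis], …) stay as in /θ/.
Among the inventory, only /s/ has exactly this specification, giving the surface form [oszu].

[oszu]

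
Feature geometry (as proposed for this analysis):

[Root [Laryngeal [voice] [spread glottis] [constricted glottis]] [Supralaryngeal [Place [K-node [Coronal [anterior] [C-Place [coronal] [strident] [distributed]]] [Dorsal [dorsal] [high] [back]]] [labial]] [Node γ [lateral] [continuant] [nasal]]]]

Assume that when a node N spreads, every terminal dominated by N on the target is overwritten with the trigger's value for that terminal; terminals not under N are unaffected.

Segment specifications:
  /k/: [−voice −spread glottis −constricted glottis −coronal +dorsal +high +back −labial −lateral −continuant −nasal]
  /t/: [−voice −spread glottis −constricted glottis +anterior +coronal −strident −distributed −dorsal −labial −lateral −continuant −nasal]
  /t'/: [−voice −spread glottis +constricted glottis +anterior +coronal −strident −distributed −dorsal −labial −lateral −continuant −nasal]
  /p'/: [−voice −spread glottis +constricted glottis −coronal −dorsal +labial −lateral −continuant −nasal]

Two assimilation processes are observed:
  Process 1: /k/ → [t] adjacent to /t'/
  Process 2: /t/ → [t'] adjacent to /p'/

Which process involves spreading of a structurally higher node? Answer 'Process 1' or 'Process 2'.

Process 2

In Process 1, [coronal], [anterior], [distributed], [strident], [dorsal], [high], [back] change, so the minimal spreading node is K-node at depth 3.
Process 2 alters [constricted glottis]; the lowest dominating node is [constricted glottis] (depth 2 from Root).
[constricted glottis] is closer to Root than K-node, so Process 2 spreads the higher node.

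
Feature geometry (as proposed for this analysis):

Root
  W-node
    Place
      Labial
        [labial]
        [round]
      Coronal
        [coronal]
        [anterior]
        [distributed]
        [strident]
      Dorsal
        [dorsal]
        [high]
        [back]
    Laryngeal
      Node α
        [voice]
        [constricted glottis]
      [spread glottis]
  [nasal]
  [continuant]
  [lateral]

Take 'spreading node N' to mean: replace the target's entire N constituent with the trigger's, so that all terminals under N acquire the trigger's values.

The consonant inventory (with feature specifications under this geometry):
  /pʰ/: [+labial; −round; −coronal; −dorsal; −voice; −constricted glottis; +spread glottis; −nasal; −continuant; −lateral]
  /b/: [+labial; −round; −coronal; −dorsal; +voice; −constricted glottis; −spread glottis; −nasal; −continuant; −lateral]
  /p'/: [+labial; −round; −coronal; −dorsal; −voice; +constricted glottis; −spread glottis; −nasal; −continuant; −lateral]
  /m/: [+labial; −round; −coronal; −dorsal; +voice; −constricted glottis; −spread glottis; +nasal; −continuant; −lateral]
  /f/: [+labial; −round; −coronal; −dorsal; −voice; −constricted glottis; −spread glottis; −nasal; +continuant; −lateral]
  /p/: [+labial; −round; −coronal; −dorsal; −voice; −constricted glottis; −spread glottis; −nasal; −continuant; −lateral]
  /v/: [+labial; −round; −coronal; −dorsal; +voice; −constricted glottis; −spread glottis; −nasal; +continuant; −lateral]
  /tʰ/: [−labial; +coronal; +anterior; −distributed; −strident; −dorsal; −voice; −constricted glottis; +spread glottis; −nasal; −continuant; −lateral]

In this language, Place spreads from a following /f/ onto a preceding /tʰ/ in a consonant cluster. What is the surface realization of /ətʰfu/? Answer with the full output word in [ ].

The Place node dominates the terminals [labial], [round], [coronal], [anterior], [distributed], [strident], [dorsal], [high], [back].
After delinking /tʰ/'s Place and linking /f/'s, the affected terminals become [+labial], [−round], [−coronal], [−dorsal]; [voice], [constricted glottis], [spread glottis], … (outside Place) are retained from /tʰ/.
This feature bundle is that of [pʰ], so /ətʰfu/ surfaces as [əpʰfu].

[əpʰfu]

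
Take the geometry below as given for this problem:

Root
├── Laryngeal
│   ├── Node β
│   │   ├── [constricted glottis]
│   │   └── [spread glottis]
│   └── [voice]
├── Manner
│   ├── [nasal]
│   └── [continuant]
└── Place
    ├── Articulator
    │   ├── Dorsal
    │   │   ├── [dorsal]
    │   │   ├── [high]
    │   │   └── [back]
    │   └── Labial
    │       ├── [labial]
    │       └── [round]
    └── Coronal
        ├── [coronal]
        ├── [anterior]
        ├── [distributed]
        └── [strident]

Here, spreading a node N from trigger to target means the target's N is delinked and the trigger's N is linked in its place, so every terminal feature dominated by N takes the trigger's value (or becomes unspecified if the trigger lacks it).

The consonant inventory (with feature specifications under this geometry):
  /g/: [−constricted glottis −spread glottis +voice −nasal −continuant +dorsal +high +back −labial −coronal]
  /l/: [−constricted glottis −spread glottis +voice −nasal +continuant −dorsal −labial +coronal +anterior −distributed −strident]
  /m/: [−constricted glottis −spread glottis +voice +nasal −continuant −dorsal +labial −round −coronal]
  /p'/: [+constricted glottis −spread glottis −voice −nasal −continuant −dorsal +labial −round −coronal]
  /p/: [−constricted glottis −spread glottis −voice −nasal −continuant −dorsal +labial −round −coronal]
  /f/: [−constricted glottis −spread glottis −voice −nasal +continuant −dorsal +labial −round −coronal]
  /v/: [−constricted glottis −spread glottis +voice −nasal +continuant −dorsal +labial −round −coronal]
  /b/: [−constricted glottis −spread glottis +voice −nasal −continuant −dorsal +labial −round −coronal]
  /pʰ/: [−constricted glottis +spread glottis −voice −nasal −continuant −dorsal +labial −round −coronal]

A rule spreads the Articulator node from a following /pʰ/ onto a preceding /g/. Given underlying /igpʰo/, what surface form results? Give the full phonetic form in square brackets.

Terminals under Articulator in this geometry: [dorsal], [high], [back], [labial], [round].
After delinking /g/'s Articulator and linking /pʰ/'s, the affected terminals become [−dorsal], [+labial], [−round]; [constricted glottis], [spread glottis], [voice], … (outside Articulator) are retained from /g/.
This feature bundle is that of [b], so /igpʰo/ surfaces as [ibpʰo].

[ibpʰo]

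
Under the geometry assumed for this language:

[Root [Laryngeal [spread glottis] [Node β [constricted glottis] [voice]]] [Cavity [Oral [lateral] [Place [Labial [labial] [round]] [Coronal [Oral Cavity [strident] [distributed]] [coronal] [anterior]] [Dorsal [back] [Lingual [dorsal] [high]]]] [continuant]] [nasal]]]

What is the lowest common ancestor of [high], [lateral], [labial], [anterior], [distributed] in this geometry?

[high]: Root > Cavity > Oral > Place > Dorsal > Lingual > [high].
[lateral]: Root > Cavity > Oral > [lateral].
[labial]: Root > Cavity > Oral > Place > Labial > [labial].
[anterior]: Root > Cavity > Oral > Place > Coronal > [anterior].
[distributed]: Root > Cavity > Oral > Place > Coronal > Oral Cavity > [distributed].
These paths first converge at Oral; no daughter of Oral dominates all 5 features, so Oral is the minimal constituent.

Oral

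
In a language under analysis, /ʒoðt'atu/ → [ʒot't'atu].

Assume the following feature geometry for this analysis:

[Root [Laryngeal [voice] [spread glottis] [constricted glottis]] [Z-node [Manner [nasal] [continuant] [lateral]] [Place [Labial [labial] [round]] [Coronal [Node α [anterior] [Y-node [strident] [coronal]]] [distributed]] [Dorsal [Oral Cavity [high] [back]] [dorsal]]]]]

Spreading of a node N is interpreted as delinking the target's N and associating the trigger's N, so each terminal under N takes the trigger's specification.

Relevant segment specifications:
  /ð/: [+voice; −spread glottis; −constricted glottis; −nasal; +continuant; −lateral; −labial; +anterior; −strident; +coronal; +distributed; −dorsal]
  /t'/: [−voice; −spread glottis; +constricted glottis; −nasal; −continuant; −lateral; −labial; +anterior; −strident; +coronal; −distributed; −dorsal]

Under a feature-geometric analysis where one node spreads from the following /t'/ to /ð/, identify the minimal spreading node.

/ð/ and [t'] differ in [voice], [constricted glottis], [continuant], [distributed]; every other specified feature is identical.
In this geometry the lowest node dominating all of them is Root: every daughter of Root dominates only a proper subset, so no lower node suffices.
If Root spreads, every terminal under it takes /t'/'s value, producing [t'] as observed.

Root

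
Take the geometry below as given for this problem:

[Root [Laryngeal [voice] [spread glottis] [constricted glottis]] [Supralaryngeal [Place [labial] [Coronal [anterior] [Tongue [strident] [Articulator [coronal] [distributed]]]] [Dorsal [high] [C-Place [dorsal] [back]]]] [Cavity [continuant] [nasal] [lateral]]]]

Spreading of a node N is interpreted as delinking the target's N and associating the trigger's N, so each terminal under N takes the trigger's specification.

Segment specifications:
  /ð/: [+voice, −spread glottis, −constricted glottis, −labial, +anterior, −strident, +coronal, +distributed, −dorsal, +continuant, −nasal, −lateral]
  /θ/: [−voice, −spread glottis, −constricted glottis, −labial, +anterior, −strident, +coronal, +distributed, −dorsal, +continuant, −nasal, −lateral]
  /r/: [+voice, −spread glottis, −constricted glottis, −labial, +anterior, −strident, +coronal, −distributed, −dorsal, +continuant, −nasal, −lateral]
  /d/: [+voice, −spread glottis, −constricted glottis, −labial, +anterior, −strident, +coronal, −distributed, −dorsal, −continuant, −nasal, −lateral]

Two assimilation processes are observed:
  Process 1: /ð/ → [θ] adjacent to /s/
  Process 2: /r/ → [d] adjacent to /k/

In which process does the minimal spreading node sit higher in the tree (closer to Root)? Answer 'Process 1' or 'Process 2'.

Process 1

Process 1: the feature that changes is [voice]; the minimal node is [voice] (depth 2).
Process 2 alters [continuant]; the lowest dominating node is [continuant] (depth 3 from Root).
[voice] is closer to Root than [continuant], so Process 1 spreads the higher node.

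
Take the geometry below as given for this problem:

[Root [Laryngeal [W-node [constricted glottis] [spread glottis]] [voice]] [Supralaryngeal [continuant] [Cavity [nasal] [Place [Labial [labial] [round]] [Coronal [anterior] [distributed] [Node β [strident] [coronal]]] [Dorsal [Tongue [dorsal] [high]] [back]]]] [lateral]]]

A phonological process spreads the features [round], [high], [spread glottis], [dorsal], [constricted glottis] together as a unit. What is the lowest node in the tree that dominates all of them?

Root

[round]: Root > Supralaryngeal > Cavity > Place > Labial > [round].
[high]: Root > Supralaryngeal > Cavity > Place > Dorsal > Tongue > [high].
[spread glottis]: Root > Laryngeal > W-node > [spread glottis].
[dorsal]: Root > Supralaryngeal > Cavity > Place > Dorsal > Tongue > [dorsal].
[constricted glottis]: Root > Laryngeal > W-node > [constricted glottis].
These paths first converge at Root; no daughter of Root dominates all 5 features, so Root is the minimal constituent.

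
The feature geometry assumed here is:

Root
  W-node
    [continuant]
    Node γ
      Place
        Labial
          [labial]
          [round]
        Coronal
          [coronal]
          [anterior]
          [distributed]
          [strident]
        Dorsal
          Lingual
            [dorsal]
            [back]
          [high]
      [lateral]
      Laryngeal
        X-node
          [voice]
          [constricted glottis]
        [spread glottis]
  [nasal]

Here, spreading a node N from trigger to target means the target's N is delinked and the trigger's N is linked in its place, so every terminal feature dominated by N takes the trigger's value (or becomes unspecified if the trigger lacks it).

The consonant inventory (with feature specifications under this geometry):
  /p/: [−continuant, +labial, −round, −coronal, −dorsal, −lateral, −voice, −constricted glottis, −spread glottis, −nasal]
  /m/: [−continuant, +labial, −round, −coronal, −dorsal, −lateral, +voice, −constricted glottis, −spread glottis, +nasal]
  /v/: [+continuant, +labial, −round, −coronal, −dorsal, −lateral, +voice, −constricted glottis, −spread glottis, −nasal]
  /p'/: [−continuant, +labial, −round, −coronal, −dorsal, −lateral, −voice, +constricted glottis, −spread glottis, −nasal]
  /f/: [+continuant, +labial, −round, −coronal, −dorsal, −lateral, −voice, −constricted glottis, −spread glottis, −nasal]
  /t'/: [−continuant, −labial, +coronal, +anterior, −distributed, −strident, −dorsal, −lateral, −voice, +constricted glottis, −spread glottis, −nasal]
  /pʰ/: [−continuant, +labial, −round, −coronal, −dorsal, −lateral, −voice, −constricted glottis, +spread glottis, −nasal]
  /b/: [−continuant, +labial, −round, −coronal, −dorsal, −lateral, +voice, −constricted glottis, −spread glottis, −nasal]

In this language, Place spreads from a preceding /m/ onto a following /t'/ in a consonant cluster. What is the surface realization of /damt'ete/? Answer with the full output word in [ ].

[damp'ete]

Place immediately or transitively dominates [labial], [round], [coronal], [anterior], [distributed], [strident], [dorsal], [back], [high].
After delinking /t'/'s Place and linking /m/'s, the affected terminals become [+labial], [−round], [−coronal], [−dorsal]; [continuant], [lateral], [voice], … (outside Place) are retained from /t'/.
This feature bundle is that of [p'], so /damt'ete/ surfaces as [damp'ete].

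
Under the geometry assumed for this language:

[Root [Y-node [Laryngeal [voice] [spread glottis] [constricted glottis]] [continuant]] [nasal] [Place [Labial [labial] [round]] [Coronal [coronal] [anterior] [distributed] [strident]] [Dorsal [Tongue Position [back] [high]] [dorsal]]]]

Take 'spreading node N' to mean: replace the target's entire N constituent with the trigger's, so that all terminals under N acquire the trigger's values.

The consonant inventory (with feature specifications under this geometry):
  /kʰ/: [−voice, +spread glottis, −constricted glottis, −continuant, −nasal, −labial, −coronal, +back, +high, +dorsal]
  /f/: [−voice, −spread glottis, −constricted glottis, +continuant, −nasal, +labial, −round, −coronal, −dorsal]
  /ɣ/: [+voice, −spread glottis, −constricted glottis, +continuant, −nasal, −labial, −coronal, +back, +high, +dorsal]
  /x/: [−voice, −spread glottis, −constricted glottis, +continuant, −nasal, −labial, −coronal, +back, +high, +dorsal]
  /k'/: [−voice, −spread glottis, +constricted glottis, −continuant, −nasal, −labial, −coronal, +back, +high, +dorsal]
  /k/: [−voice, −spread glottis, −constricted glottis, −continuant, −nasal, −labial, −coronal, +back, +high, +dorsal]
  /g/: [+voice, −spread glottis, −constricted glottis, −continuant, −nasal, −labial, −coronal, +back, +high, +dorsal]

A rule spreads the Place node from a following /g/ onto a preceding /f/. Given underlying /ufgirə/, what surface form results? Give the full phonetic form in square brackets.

[uxgirə]

Terminals under Place in this geometry: [labial], [round], [coronal], [anterior], [distributed], [strident], [back], [high], [dorsal].
The target acquires /g/'s values for everything under Place — [−labial], [−coronal], [+back], [+high], [+dorsal] — while keeping its own [voice], [spread glottis], [constricted glottis], ….
The resulting bundle matches /x/ in the inventory; substituting it for /f/ gives [uxgirə].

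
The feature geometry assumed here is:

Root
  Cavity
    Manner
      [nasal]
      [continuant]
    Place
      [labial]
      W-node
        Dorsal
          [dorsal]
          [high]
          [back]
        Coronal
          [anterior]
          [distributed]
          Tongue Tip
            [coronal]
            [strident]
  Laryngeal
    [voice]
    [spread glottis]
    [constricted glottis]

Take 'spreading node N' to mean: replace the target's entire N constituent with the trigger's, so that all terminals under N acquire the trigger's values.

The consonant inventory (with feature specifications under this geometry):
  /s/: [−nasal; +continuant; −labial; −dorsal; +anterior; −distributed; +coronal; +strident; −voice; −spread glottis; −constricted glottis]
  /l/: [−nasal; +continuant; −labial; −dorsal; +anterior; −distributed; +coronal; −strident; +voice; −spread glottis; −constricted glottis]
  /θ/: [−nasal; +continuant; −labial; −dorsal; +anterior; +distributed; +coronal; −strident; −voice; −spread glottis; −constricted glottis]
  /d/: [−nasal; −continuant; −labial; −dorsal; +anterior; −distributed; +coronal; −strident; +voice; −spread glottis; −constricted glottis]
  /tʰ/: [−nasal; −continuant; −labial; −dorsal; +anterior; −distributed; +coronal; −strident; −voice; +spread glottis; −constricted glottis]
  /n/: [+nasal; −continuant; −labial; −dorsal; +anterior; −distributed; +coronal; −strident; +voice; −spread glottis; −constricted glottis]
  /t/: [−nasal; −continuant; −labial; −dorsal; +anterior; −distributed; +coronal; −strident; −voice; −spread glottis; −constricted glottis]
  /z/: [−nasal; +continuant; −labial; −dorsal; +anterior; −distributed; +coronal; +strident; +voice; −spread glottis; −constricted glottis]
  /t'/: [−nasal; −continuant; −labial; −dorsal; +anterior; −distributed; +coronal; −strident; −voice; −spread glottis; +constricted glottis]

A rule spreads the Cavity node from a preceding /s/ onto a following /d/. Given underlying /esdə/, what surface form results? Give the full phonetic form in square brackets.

Cavity immediately or transitively dominates [nasal], [continuant], [labial], [dorsal], [high], [back], [anterior], [distributed], [coronal], [strident].
Spreading Cavity from /s/ onto /d/ replaces those values with /s/'s: [−nasal], [+continuant], [−labial], [−dorsal], [+anterior], [−distributed], [+coronal], [+strident]. Features outside Cavity ([voice], [spread glottis], [constricted glottis]) stay as in /d/.
The resulting bundle matches /z/ in the inventory; substituting it for /d/ gives [eszə].

[eszə]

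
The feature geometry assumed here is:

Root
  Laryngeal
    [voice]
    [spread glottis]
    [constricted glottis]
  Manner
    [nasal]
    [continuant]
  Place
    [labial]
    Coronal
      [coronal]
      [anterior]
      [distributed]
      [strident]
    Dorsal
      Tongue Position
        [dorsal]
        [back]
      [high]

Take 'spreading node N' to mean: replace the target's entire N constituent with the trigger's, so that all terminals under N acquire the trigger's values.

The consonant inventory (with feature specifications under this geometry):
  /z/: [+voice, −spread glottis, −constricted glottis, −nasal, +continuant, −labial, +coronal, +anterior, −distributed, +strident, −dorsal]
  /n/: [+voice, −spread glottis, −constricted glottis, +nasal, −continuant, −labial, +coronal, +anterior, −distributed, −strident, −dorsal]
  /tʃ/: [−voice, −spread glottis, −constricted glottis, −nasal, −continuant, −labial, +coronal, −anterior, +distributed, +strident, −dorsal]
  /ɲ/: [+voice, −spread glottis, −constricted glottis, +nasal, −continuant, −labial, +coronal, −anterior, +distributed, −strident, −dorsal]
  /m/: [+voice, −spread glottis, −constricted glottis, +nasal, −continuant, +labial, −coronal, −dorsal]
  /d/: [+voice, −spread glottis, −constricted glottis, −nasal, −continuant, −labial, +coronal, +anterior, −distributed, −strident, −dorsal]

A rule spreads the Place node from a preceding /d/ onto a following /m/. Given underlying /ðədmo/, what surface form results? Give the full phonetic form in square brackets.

[ðədno]

The Place node dominates the terminals [labial], [coronal], [anterior], [distributed], [strident], [dorsal], [back], [high].
After delinking /m/'s Place and linking /d/'s, the affected terminals become [−labial], [+coronal], [+anterior], [−distributed], [−strident], [−dorsal]; [voice], [spread glottis], [constricted glottis], … (outside Place) are retained from /m/.
This feature bundle is that of [n], so /ðədmo/ surfaces as [ðədno].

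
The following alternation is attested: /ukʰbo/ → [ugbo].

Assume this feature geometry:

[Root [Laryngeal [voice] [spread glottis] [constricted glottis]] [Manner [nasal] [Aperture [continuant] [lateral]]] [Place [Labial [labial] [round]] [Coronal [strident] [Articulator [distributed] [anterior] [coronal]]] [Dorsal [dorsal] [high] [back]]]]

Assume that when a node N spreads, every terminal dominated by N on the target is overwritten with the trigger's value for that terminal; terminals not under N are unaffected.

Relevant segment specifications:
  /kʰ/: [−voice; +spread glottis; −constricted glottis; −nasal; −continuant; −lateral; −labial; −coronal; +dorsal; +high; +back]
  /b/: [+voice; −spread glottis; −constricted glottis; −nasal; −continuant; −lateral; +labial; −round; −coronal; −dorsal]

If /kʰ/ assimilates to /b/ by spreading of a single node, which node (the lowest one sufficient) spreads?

The alternation /kʰ/ → [g] changes [voice], [spread glottis] and nothing else.
The smallest constituent containing every changed terminal is Laryngeal — each of its daughters lacks at least one of the affected features.
If Laryngeal spreads, every terminal under it takes /b/'s value, producing [g] as observed.
Since [labial], [dorsal] are preserved even though /b/ disagrees there, no node above Laryngeal spread.

Laryngeal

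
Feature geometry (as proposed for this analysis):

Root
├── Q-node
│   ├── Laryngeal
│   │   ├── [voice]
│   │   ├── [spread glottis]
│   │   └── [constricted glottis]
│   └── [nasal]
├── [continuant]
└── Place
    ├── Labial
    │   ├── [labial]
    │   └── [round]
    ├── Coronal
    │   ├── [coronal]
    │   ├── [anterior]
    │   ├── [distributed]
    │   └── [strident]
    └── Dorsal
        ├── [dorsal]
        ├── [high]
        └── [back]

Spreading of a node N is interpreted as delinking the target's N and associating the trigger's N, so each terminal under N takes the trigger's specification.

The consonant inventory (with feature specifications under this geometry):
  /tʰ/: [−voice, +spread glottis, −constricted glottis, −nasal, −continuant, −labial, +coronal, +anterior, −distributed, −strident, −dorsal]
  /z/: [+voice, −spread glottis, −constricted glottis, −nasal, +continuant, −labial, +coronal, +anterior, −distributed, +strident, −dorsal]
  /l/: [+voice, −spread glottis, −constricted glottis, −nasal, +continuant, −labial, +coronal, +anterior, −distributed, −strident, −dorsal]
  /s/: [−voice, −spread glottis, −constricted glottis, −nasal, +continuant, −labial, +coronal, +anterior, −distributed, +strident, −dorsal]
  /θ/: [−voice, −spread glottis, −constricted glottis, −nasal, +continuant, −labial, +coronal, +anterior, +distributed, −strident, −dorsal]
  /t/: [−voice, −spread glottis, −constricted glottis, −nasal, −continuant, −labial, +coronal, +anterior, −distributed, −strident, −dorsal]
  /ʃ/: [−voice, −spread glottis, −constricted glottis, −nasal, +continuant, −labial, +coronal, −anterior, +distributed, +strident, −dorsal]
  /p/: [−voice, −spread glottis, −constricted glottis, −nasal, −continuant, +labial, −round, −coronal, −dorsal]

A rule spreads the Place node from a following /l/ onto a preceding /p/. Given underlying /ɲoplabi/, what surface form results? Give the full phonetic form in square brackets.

Terminals under Place in this geometry: [labial], [round], [coronal], [anterior], [distributed], [strident], [dorsal], [high], [back].
After delinking /p/'s Place and linking /l/'s, the affected terminals become [−labial], [+coronal], [+anterior], [−distributed], [−strident], [−dorsal]; [voice], [spread glottis], [constricted glottis], … (outside Place) are retained from /p/.
This feature bundle is that of [t], so /ɲoplabi/ surfaces as [ɲotlabi].

[ɲotlabi]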